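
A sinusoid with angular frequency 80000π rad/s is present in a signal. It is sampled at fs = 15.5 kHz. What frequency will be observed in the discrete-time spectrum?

6.5 kHz

ω = 80000π rad/s → f = ω/(2π) = 40000 Hz = 40 kHz.
40 kHz mod fs = 9 kHz.
9 kHz > fs/2 = 7.75 kHz, folds to fs − 9 kHz = 6.5 kHz.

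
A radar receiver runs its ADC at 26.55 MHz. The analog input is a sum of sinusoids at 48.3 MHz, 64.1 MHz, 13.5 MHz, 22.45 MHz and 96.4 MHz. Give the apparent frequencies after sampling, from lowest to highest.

fs/2 = 13.275 MHz.
48.3 MHz mod fs = 21.75 MHz.
21.75 MHz > fs/2 = 13.275 MHz, folds to fs − 21.75 MHz = 4.8 MHz.
64.1 MHz mod fs = 11 MHz.
11 MHz ≤ fs/2 = 13.275 MHz, appears at 11 MHz.
13.5 MHz > fs/2 = 13.275 MHz, folds to fs − 13.5 MHz = 13.05 MHz.
22.45 MHz > fs/2 = 13.275 MHz, folds to fs − 22.45 MHz = 4.1 MHz.
96.4 MHz mod fs = 16.75 MHz.
16.75 MHz > fs/2 = 13.275 MHz, folds to fs − 16.75 MHz = 9.8 MHz.
Distinct values: {4.1 MHz, 4.8 MHz, 9.8 MHz, 11 MHz, 13.05 MHz}.

4.1 MHz, 4.8 MHz, 9.8 MHz, 11 MHz, 13.05 MHz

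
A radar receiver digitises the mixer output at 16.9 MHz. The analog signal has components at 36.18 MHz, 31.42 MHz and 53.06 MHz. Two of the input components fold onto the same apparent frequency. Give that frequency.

2.38 MHz

fs/2 = 8.45 MHz.
36.18 MHz mod fs = 2.38 MHz.
2.38 MHz ≤ fs/2 = 8.45 MHz, appears at 2.38 MHz.
31.42 MHz mod fs = 14.52 MHz.
14.52 MHz > fs/2 = 8.45 MHz, folds to fs − 14.52 MHz = 2.38 MHz.
53.06 MHz mod fs = 2.36 MHz.
2.36 MHz ≤ fs/2 = 8.45 MHz, appears at 2.36 MHz.
31.42 MHz and 36.18 MHz both map to 2.38 MHz.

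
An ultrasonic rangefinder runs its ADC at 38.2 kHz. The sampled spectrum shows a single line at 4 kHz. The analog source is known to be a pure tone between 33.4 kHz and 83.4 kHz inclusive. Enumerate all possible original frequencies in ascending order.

34.2 kHz, 42.2 kHz, 72.4 kHz, 80.4 kHz

Frequencies that alias to 4 kHz are k·fs ± 4 kHz for integer k ≥ 0.
k=0: 4 kHz.
k=1: 34.2 kHz, 42.2 kHz.
k=2: 72.4 kHz, 80.4 kHz.
k=3: 110.6 kHz, 118.6 kHz.
Within [33.4 kHz, 83.4 kHz]: 34.2 kHz, 42.2 kHz, 72.4 kHz, 80.4 kHz.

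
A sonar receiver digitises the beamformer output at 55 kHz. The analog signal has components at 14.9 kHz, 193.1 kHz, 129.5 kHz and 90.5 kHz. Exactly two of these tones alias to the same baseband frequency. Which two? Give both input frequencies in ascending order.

fs/2 = 27.5 kHz.
14.9 kHz ≤ fs/2 = 27.5 kHz, passes unchanged.
193.1 kHz mod fs = 28.1 kHz.
28.1 kHz > fs/2 = 27.5 kHz, folds to fs − 28.1 kHz = 26.9 kHz.
129.5 kHz mod fs = 19.5 kHz.
19.5 kHz ≤ fs/2 = 27.5 kHz, appears at 19.5 kHz.
90.5 kHz mod fs = 35.5 kHz.
35.5 kHz > fs/2 = 27.5 kHz, folds to fs − 35.5 kHz = 19.5 kHz.
90.5 kHz and 129.5 kHz both map to 19.5 kHz.

90.5 kHz, 129.5 kHz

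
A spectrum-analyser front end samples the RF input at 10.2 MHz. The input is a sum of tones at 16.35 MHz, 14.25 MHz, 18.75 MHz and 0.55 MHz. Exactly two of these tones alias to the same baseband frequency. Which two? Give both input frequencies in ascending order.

fs/2 = 5.1 MHz.
16.35 MHz mod fs = 6.15 MHz.
6.15 MHz > fs/2 = 5.1 MHz, folds to fs − 6.15 MHz = 4.05 MHz.
14.25 MHz mod fs = 4.05 MHz.
4.05 MHz ≤ fs/2 = 5.1 MHz, appears at 4.05 MHz.
18.75 MHz mod fs = 8.55 MHz.
8.55 MHz > fs/2 = 5.1 MHz, folds to fs − 8.55 MHz = 1.65 MHz.
0.55 MHz ≤ fs/2 = 5.1 MHz, passes unchanged.
14.25 MHz and 16.35 MHz both map to 4.05 MHz.

14.25 MHz, 16.35 MHz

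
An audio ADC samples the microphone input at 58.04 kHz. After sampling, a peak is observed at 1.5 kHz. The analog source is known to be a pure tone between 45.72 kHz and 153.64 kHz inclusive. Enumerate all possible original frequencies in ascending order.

56.54 kHz, 59.54 kHz, 114.58 kHz, 117.58 kHz

Frequencies that alias to 1.5 kHz are k·fs ± 1.5 kHz for integer k ≥ 0.
k=0: 1.5 kHz.
k=1: 56.54 kHz, 59.54 kHz.
k=2: 114.58 kHz, 117.58 kHz.
k=3: 172.62 kHz, 175.62 kHz.
Within [45.72 kHz, 153.64 kHz]: 56.54 kHz, 59.54 kHz, 114.58 kHz, 117.58 kHz.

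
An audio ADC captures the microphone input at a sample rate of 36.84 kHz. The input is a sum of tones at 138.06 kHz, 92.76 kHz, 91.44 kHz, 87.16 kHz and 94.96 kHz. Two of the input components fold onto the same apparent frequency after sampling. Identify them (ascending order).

91.44 kHz, 92.76 kHz

fs/2 = 18.42 kHz.
138.06 kHz mod fs = 27.54 kHz.
27.54 kHz > fs/2 = 18.42 kHz, folds to fs − 27.54 kHz = 9.3 kHz.
92.76 kHz mod fs = 19.08 kHz.
19.08 kHz > fs/2 = 18.42 kHz, folds to fs − 19.08 kHz = 17.76 kHz.
91.44 kHz mod fs = 17.76 kHz.
17.76 kHz ≤ fs/2 = 18.42 kHz, appears at 17.76 kHz.
87.16 kHz mod fs = 13.48 kHz.
13.48 kHz ≤ fs/2 = 18.42 kHz, appears at 13.48 kHz.
94.96 kHz mod fs = 21.28 kHz.
21.28 kHz > fs/2 = 18.42 kHz, folds to fs − 21.28 kHz = 15.56 kHz.
91.44 kHz and 92.76 kHz both map to 17.76 kHz.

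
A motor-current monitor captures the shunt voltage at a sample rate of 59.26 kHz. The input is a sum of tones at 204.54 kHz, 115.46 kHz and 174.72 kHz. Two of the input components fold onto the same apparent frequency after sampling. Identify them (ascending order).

115.46 kHz, 174.72 kHz

fs/2 = 29.63 kHz.
204.54 kHz mod fs = 26.76 kHz.
26.76 kHz ≤ fs/2 = 29.63 kHz, appears at 26.76 kHz.
115.46 kHz mod fs = 56.2 kHz.
56.2 kHz > fs/2 = 29.63 kHz, folds to fs − 56.2 kHz = 3.06 kHz.
174.72 kHz mod fs = 56.2 kHz.
56.2 kHz > fs/2 = 29.63 kHz, folds to fs − 56.2 kHz = 3.06 kHz.
115.46 kHz and 174.72 kHz both map to 3.06 kHz.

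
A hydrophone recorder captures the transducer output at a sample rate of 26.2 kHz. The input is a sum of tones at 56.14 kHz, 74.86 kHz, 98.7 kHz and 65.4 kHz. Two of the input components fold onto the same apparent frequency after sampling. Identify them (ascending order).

56.14 kHz, 74.86 kHz

fs/2 = 13.1 kHz.
56.14 kHz mod fs = 3.74 kHz.
3.74 kHz ≤ fs/2 = 13.1 kHz, appears at 3.74 kHz.
74.86 kHz mod fs = 22.46 kHz.
22.46 kHz > fs/2 = 13.1 kHz, folds to fs − 22.46 kHz = 3.74 kHz.
98.7 kHz mod fs = 20.1 kHz.
20.1 kHz > fs/2 = 13.1 kHz, folds to fs − 20.1 kHz = 6.1 kHz.
65.4 kHz mod fs = 13 kHz.
13 kHz ≤ fs/2 = 13.1 kHz, appears at 13 kHz.
56.14 kHz and 74.86 kHz both map to 3.74 kHz.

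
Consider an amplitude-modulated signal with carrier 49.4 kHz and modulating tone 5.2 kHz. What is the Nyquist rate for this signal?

109.2 kHz

AM sidebands sit at fc ± fm = 44.2 kHz and 54.6 kHz.
Highest-frequency component: 54.6 kHz.
Nyquist rate = 2 × 54.6 kHz = 109.2 kHz.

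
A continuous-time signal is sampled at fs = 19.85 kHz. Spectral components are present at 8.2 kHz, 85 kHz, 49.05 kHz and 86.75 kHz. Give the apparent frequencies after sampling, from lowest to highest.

fs/2 = 9.925 kHz.
8.2 kHz ≤ fs/2 = 9.925 kHz, passes unchanged.
85 kHz mod fs = 5.6 kHz.
5.6 kHz ≤ fs/2 = 9.925 kHz, appears at 5.6 kHz.
49.05 kHz mod fs = 9.35 kHz.
9.35 kHz ≤ fs/2 = 9.925 kHz, appears at 9.35 kHz.
86.75 kHz mod fs = 7.35 kHz.
7.35 kHz ≤ fs/2 = 9.925 kHz, appears at 7.35 kHz.
Distinct values: {5.6 kHz, 7.35 kHz, 8.2 kHz, 9.35 kHz}.

5.6 kHz, 7.35 kHz, 8.2 kHz, 9.35 kHz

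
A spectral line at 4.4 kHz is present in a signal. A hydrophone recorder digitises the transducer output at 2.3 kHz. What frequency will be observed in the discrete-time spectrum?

4.4 kHz mod fs = 2.1 kHz.
2.1 kHz > fs/2 = 1.15 kHz, folds to fs − 2.1 kHz = 0.2 kHz.

0.2 kHz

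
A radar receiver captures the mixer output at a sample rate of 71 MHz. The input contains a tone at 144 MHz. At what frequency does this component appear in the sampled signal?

144 MHz mod fs = 2 MHz.
2 MHz ≤ fs/2 = 35.5 MHz, appears at 2 MHz.

2 MHz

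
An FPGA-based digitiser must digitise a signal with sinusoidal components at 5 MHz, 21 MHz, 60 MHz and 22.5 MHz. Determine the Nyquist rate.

120 MHz

Highest-frequency component: 60 MHz.
Nyquist rate = 2 × 60 MHz = 120 MHz.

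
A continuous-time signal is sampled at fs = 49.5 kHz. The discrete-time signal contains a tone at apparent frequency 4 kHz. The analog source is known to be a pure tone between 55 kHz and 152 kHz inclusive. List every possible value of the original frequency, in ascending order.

95 kHz, 103 kHz, 144.5 kHz

Frequencies that alias to 4 kHz are k·fs ± 4 kHz for integer k ≥ 0.
k=0: 4 kHz.
k=1: 45.5 kHz, 53.5 kHz.
k=2: 95 kHz, 103 kHz.
k=3: 144.5 kHz, 152.5 kHz.
k=4: 194 kHz, 202 kHz.
Within [55 kHz, 152 kHz]: 95 kHz, 103 kHz, 144.5 kHz.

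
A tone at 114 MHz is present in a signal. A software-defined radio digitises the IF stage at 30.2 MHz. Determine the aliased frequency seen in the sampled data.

114 MHz mod fs = 23.4 MHz.
23.4 MHz > fs/2 = 15.1 MHz, folds to fs − 23.4 MHz = 6.8 MHz.

6.8 MHz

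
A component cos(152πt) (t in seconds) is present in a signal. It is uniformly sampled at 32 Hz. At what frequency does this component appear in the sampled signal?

ω = 152π rad/s → f = ω/(2π) = 76 Hz.
76 Hz mod fs = 12 Hz.
12 Hz ≤ fs/2 = 16 Hz, appears at 12 Hz.

12 Hz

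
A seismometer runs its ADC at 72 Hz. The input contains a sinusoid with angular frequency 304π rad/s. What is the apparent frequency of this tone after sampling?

8 Hz

ω = 304π rad/s → f = ω/(2π) = 152 Hz.
152 Hz mod fs = 8 Hz.
8 Hz ≤ fs/2 = 36 Hz, appears at 8 Hz.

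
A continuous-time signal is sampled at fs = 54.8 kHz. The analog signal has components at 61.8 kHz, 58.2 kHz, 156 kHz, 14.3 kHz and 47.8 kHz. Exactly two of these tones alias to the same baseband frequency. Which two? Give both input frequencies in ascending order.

47.8 kHz, 61.8 kHz

fs/2 = 27.4 kHz.
61.8 kHz mod fs = 7 kHz.
7 kHz ≤ fs/2 = 27.4 kHz, appears at 7 kHz.
58.2 kHz mod fs = 3.4 kHz.
3.4 kHz ≤ fs/2 = 27.4 kHz, appears at 3.4 kHz.
156 kHz mod fs = 46.4 kHz.
46.4 kHz > fs/2 = 27.4 kHz, folds to fs − 46.4 kHz = 8.4 kHz.
14.3 kHz ≤ fs/2 = 27.4 kHz, passes unchanged.
47.8 kHz > fs/2 = 27.4 kHz, folds to fs − 47.8 kHz = 7 kHz.
47.8 kHz and 61.8 kHz both map to 7 kHz.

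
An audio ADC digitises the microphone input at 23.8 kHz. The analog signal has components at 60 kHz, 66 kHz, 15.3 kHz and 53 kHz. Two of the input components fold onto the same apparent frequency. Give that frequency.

fs/2 = 11.9 kHz.
60 kHz mod fs = 12.4 kHz.
12.4 kHz > fs/2 = 11.9 kHz, folds to fs − 12.4 kHz = 11.4 kHz.
66 kHz mod fs = 18.4 kHz.
18.4 kHz > fs/2 = 11.9 kHz, folds to fs − 18.4 kHz = 5.4 kHz.
15.3 kHz > fs/2 = 11.9 kHz, folds to fs − 15.3 kHz = 8.5 kHz.
53 kHz mod fs = 5.4 kHz.
5.4 kHz ≤ fs/2 = 11.9 kHz, appears at 5.4 kHz.
53 kHz and 66 kHz both map to 5.4 kHz.

5.4 kHz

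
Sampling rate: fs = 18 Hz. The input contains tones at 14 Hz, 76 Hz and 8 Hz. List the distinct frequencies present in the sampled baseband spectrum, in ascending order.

fs/2 = 9 Hz.
14 Hz > fs/2 = 9 Hz, folds to fs − 14 Hz = 4 Hz.
76 Hz mod fs = 4 Hz.
4 Hz ≤ fs/2 = 9 Hz, appears at 4 Hz.
8 Hz ≤ fs/2 = 9 Hz, passes unchanged.
Distinct values: {4 Hz, 8 Hz}.

4 Hz, 8 Hz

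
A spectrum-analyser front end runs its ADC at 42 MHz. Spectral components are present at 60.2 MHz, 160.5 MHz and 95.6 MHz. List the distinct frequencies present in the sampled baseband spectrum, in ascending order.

7.5 MHz, 11.6 MHz, 18.2 MHz

fs/2 = 21 MHz.
60.2 MHz mod fs = 18.2 MHz.
18.2 MHz ≤ fs/2 = 21 MHz, appears at 18.2 MHz.
160.5 MHz mod fs = 34.5 MHz.
34.5 MHz > fs/2 = 21 MHz, folds to fs − 34.5 MHz = 7.5 MHz.
95.6 MHz mod fs = 11.6 MHz.
11.6 MHz ≤ fs/2 = 21 MHz, appears at 11.6 MHz.
Distinct values: {7.5 MHz, 11.6 MHz, 18.2 MHz}.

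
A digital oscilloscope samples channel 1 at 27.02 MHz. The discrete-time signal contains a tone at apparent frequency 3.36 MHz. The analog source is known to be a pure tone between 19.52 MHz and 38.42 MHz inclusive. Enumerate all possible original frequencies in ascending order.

Frequencies that alias to 3.36 MHz are k·fs ± 3.36 MHz for integer k ≥ 0.
k=0: 3.36 MHz.
k=1: 23.66 MHz, 30.38 MHz.
k=2: 50.68 MHz, 57.4 MHz.
Within [19.52 MHz, 38.42 MHz]: 23.66 MHz, 30.38 MHz.

23.66 MHz, 30.38 MHz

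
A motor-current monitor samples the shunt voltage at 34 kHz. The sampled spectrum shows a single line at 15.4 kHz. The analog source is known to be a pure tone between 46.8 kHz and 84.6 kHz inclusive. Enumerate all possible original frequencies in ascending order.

49.4 kHz, 52.6 kHz, 83.4 kHz

Frequencies that alias to 15.4 kHz are k·fs ± 15.4 kHz for integer k ≥ 0.
k=0: 15.4 kHz.
k=1: 18.6 kHz, 49.4 kHz.
k=2: 52.6 kHz, 83.4 kHz.
k=3: 86.6 kHz, 117.4 kHz.
Within [46.8 kHz, 84.6 kHz]: 49.4 kHz, 52.6 kHz, 83.4 kHz.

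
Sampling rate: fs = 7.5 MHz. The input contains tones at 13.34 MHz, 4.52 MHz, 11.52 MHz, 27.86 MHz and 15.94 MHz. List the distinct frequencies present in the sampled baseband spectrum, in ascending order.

fs/2 = 3.75 MHz.
13.34 MHz mod fs = 5.84 MHz.
5.84 MHz > fs/2 = 3.75 MHz, folds to fs − 5.84 MHz = 1.66 MHz.
4.52 MHz > fs/2 = 3.75 MHz, folds to fs − 4.52 MHz = 2.98 MHz.
11.52 MHz mod fs = 4.02 MHz.
4.02 MHz > fs/2 = 3.75 MHz, folds to fs − 4.02 MHz = 3.48 MHz.
27.86 MHz mod fs = 5.36 MHz.
5.36 MHz > fs/2 = 3.75 MHz, folds to fs − 5.36 MHz = 2.14 MHz.
15.94 MHz mod fs = 0.94 MHz.
0.94 MHz ≤ fs/2 = 3.75 MHz, appears at 0.94 MHz.
Distinct values: {0.94 MHz, 1.66 MHz, 2.14 MHz, 2.98 MHz, 3.48 MHz}.

0.94 MHz, 1.66 MHz, 2.14 MHz, 2.98 MHz, 3.48 MHz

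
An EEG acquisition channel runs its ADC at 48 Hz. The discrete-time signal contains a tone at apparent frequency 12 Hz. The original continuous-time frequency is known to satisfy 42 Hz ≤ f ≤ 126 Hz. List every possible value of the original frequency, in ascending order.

Frequencies that alias to 12 Hz are k·fs ± 12 Hz for integer k ≥ 0.
k=0: 12 Hz.
k=1: 36 Hz, 60 Hz.
k=2: 84 Hz, 108 Hz.
k=3: 132 Hz, 156 Hz.
Within [42 Hz, 126 Hz]: 60 Hz, 84 Hz, 108 Hz.

60 Hz, 84 Hz, 108 Hz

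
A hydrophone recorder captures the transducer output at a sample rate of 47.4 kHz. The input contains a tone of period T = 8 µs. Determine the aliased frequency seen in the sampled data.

T = 8 µs → f = 1/T = 125 kHz.
125 kHz mod fs = 30.2 kHz.
30.2 kHz > fs/2 = 23.7 kHz, folds to fs − 30.2 kHz = 17.2 kHz.

17.2 kHz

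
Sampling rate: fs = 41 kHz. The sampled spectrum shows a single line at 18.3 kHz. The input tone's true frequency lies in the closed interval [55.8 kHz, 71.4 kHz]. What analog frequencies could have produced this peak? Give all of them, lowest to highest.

59.3 kHz, 63.7 kHz

Frequencies that alias to 18.3 kHz are k·fs ± 18.3 kHz for integer k ≥ 0.
k=0: 18.3 kHz.
k=1: 22.7 kHz, 59.3 kHz.
k=2: 63.7 kHz, 100.3 kHz.
k=3: 104.7 kHz, 141.3 kHz.
Within [55.8 kHz, 71.4 kHz]: 59.3 kHz, 63.7 kHz.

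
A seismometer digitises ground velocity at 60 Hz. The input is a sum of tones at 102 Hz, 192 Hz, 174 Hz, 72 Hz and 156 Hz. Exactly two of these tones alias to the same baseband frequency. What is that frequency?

12 Hz

fs/2 = 30 Hz.
102 Hz mod fs = 42 Hz.
42 Hz > fs/2 = 30 Hz, folds to fs − 42 Hz = 18 Hz.
192 Hz mod fs = 12 Hz.
12 Hz ≤ fs/2 = 30 Hz, appears at 12 Hz.
174 Hz mod fs = 54 Hz.
54 Hz > fs/2 = 30 Hz, folds to fs − 54 Hz = 6 Hz.
72 Hz mod fs = 12 Hz.
12 Hz ≤ fs/2 = 30 Hz, appears at 12 Hz.
156 Hz mod fs = 36 Hz.
36 Hz > fs/2 = 30 Hz, folds to fs − 36 Hz = 24 Hz.
72 Hz and 192 Hz both map to 12 Hz.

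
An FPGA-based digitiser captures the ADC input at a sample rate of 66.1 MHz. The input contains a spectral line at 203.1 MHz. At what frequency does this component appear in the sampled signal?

203.1 MHz mod fs = 4.8 MHz.
4.8 MHz ≤ fs/2 = 33.05 MHz, appears at 4.8 MHz.

4.8 MHz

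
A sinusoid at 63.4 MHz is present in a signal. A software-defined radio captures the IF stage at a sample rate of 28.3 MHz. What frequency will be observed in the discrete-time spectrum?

63.4 MHz mod fs = 6.8 MHz.
6.8 MHz ≤ fs/2 = 14.15 MHz, appears at 6.8 MHz.

6.8 MHz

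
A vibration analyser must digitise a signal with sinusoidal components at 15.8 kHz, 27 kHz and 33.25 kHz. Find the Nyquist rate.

66.5 kHz

Highest-frequency component: 33.25 kHz.
Nyquist rate = 2 × 33.25 kHz = 66.5 kHz.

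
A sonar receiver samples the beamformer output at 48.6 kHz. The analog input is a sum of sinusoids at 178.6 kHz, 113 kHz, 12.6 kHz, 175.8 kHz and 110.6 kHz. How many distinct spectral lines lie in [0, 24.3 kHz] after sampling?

4

fs/2 = 24.3 kHz.
178.6 kHz mod fs = 32.8 kHz.
32.8 kHz > fs/2 = 24.3 kHz, folds to fs − 32.8 kHz = 15.8 kHz.
113 kHz mod fs = 15.8 kHz.
15.8 kHz ≤ fs/2 = 24.3 kHz, appears at 15.8 kHz.
12.6 kHz ≤ fs/2 = 24.3 kHz, passes unchanged.
175.8 kHz mod fs = 30 kHz.
30 kHz > fs/2 = 24.3 kHz, folds to fs − 30 kHz = 18.6 kHz.
110.6 kHz mod fs = 13.4 kHz.
13.4 kHz ≤ fs/2 = 24.3 kHz, appears at 13.4 kHz.
Distinct values: {12.6 kHz, 13.4 kHz, 15.8 kHz, 18.6 kHz} → 4.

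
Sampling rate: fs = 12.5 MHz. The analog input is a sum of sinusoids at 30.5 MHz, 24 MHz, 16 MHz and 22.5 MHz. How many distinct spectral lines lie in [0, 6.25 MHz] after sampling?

4

fs/2 = 6.25 MHz.
30.5 MHz mod fs = 5.5 MHz.
5.5 MHz ≤ fs/2 = 6.25 MHz, appears at 5.5 MHz.
24 MHz mod fs = 11.5 MHz.
11.5 MHz > fs/2 = 6.25 MHz, folds to fs − 11.5 MHz = 1 MHz.
16 MHz mod fs = 3.5 MHz.
3.5 MHz ≤ fs/2 = 6.25 MHz, appears at 3.5 MHz.
22.5 MHz mod fs = 10 MHz.
10 MHz > fs/2 = 6.25 MHz, folds to fs − 10 MHz = 2.5 MHz.
Distinct values: {1 MHz, 2.5 MHz, 3.5 MHz, 5.5 MHz} → 4.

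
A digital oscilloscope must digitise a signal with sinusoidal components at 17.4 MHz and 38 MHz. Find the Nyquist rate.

76 MHz

Highest-frequency component: 38 MHz.
Nyquist rate = 2 × 38 MHz = 76 MHz.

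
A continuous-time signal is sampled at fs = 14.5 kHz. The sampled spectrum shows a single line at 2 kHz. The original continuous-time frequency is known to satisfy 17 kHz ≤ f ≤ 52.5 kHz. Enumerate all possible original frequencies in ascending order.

27 kHz, 31 kHz, 41.5 kHz, 45.5 kHz

Frequencies that alias to 2 kHz are k·fs ± 2 kHz for integer k ≥ 0.
k=0: 2 kHz.
k=1: 12.5 kHz, 16.5 kHz.
k=2: 27 kHz, 31 kHz.
k=3: 41.5 kHz, 45.5 kHz.
k=4: 56 kHz, 60 kHz.
Within [17 kHz, 52.5 kHz]: 27 kHz, 31 kHz, 41.5 kHz, 45.5 kHz.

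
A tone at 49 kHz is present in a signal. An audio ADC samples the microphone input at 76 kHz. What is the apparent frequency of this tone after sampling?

49 kHz > fs/2 = 38 kHz, folds to fs − 49 kHz = 27 kHz.

27 kHz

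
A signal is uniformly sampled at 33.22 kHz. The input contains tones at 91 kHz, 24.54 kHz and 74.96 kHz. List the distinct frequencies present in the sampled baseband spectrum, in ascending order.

fs/2 = 16.61 kHz.
91 kHz mod fs = 24.56 kHz.
24.56 kHz > fs/2 = 16.61 kHz, folds to fs − 24.56 kHz = 8.66 kHz.
24.54 kHz > fs/2 = 16.61 kHz, folds to fs − 24.54 kHz = 8.68 kHz.
74.96 kHz mod fs = 8.52 kHz.
8.52 kHz ≤ fs/2 = 16.61 kHz, appears at 8.52 kHz.
Distinct values: {8.52 kHz, 8.66 kHz, 8.68 kHz}.

8.52 kHz, 8.66 kHz, 8.68 kHz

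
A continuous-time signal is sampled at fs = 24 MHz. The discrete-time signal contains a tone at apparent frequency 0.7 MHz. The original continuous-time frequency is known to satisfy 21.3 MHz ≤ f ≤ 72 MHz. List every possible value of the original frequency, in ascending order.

23.3 MHz, 24.7 MHz, 47.3 MHz, 48.7 MHz, 71.3 MHz

Frequencies that alias to 0.7 MHz are k·fs ± 0.7 MHz for integer k ≥ 0.
k=0: 0.7 MHz.
k=1: 23.3 MHz, 24.7 MHz.
k=2: 47.3 MHz, 48.7 MHz.
k=3: 71.3 MHz, 72.7 MHz.
k=4: 95.3 MHz, 96.7 MHz.
Within [21.3 MHz, 72 MHz]: 23.3 MHz, 24.7 MHz, 47.3 MHz, 48.7 MHz, 71.3 MHz.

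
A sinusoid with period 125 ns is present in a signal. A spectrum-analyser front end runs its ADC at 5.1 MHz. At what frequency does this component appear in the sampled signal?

T = 125 ns → f = 1/T = 8 MHz.
8 MHz mod fs = 2.9 MHz.
2.9 MHz > fs/2 = 2.55 MHz, folds to fs − 2.9 MHz = 2.2 MHz.

2.2 MHz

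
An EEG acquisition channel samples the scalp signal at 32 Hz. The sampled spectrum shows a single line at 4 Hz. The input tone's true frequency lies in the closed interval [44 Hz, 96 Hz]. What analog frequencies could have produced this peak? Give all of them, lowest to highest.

Frequencies that alias to 4 Hz are k·fs ± 4 Hz for integer k ≥ 0.
k=0: 4 Hz.
k=1: 28 Hz, 36 Hz.
k=2: 60 Hz, 68 Hz.
k=3: 92 Hz, 100 Hz.
k=4: 124 Hz, 132 Hz.
Within [44 Hz, 96 Hz]: 60 Hz, 68 Hz, 92 Hz.

60 Hz, 68 Hz, 92 Hz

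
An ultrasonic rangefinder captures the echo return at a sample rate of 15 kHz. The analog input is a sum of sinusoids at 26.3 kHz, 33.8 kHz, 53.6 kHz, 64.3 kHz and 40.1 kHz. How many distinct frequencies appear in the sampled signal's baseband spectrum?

fs/2 = 7.5 kHz.
26.3 kHz mod fs = 11.3 kHz.
11.3 kHz > fs/2 = 7.5 kHz, folds to fs − 11.3 kHz = 3.7 kHz.
33.8 kHz mod fs = 3.8 kHz.
3.8 kHz ≤ fs/2 = 7.5 kHz, appears at 3.8 kHz.
53.6 kHz mod fs = 8.6 kHz.
8.6 kHz > fs/2 = 7.5 kHz, folds to fs − 8.6 kHz = 6.4 kHz.
64.3 kHz mod fs = 4.3 kHz.
4.3 kHz ≤ fs/2 = 7.5 kHz, appears at 4.3 kHz.
40.1 kHz mod fs = 10.1 kHz.
10.1 kHz > fs/2 = 7.5 kHz, folds to fs − 10.1 kHz = 4.9 kHz.
Distinct values: {3.7 kHz, 3.8 kHz, 4.3 kHz, 4.9 kHz, 6.4 kHz} → 5.

5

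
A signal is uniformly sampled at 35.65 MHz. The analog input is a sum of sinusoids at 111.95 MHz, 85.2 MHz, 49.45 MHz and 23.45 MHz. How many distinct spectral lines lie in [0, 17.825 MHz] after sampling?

4

fs/2 = 17.825 MHz.
111.95 MHz mod fs = 5 MHz.
5 MHz ≤ fs/2 = 17.825 MHz, appears at 5 MHz.
85.2 MHz mod fs = 13.9 MHz.
13.9 MHz ≤ fs/2 = 17.825 MHz, appears at 13.9 MHz.
49.45 MHz mod fs = 13.8 MHz.
13.8 MHz ≤ fs/2 = 17.825 MHz, appears at 13.8 MHz.
23.45 MHz > fs/2 = 17.825 MHz, folds to fs − 23.45 MHz = 12.2 MHz.
Distinct values: {5 MHz, 12.2 MHz, 13.8 MHz, 13.9 MHz} → 4.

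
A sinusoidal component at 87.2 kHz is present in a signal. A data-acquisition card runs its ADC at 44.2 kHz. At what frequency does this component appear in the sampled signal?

87.2 kHz mod fs = 43 kHz.
43 kHz > fs/2 = 22.1 kHz, folds to fs − 43 kHz = 1.2 kHz.

1.2 kHz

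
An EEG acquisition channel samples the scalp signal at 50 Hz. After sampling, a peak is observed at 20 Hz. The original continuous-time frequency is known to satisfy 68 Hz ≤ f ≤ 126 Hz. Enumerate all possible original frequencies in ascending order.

70 Hz, 80 Hz, 120 Hz

Frequencies that alias to 20 Hz are k·fs ± 20 Hz for integer k ≥ 0.
k=0: 20 Hz.
k=1: 30 Hz, 70 Hz.
k=2: 80 Hz, 120 Hz.
k=3: 130 Hz, 170 Hz.
Within [68 Hz, 126 Hz]: 70 Hz, 80 Hz, 120 Hz.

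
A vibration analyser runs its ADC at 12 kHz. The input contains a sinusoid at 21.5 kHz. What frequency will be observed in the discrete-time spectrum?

21.5 kHz mod fs = 9.5 kHz.
9.5 kHz > fs/2 = 6 kHz, folds to fs − 9.5 kHz = 2.5 kHz.

2.5 kHz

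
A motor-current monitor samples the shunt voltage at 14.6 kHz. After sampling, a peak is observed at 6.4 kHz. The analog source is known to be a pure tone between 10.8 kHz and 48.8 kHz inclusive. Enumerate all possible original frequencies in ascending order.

21 kHz, 22.8 kHz, 35.6 kHz, 37.4 kHz

Frequencies that alias to 6.4 kHz are k·fs ± 6.4 kHz for integer k ≥ 0.
k=0: 6.4 kHz.
k=1: 8.2 kHz, 21 kHz.
k=2: 22.8 kHz, 35.6 kHz.
k=3: 37.4 kHz, 50.2 kHz.
k=4: 52 kHz, 64.8 kHz.
Within [10.8 kHz, 48.8 kHz]: 21 kHz, 22.8 kHz, 35.6 kHz, 37.4 kHz.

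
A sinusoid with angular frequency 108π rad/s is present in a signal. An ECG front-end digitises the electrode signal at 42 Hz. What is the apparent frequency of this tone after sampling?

ω = 108π rad/s → f = ω/(2π) = 54 Hz.
54 Hz mod fs = 12 Hz.
12 Hz ≤ fs/2 = 21 Hz, appears at 12 Hz.

12 Hz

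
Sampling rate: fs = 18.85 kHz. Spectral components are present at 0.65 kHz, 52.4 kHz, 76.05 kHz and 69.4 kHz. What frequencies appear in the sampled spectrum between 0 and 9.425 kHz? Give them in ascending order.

0.65 kHz, 4.15 kHz, 6 kHz

fs/2 = 9.425 kHz.
0.65 kHz ≤ fs/2 = 9.425 kHz, passes unchanged.
52.4 kHz mod fs = 14.7 kHz.
14.7 kHz > fs/2 = 9.425 kHz, folds to fs − 14.7 kHz = 4.15 kHz.
76.05 kHz mod fs = 0.65 kHz.
0.65 kHz ≤ fs/2 = 9.425 kHz, appears at 0.65 kHz.
69.4 kHz mod fs = 12.85 kHz.
12.85 kHz > fs/2 = 9.425 kHz, folds to fs − 12.85 kHz = 6 kHz.
Distinct values: {0.65 kHz, 4.15 kHz, 6 kHz}.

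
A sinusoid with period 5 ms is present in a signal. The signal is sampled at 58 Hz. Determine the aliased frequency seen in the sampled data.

26 Hz

T = 5 ms → f = 1/T = 200 Hz.
200 Hz mod fs = 26 Hz.
26 Hz ≤ fs/2 = 29 Hz, appears at 26 Hz.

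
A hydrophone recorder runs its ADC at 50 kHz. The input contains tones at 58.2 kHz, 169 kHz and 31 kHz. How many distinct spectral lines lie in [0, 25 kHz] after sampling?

2

fs/2 = 25 kHz.
58.2 kHz mod fs = 8.2 kHz.
8.2 kHz ≤ fs/2 = 25 kHz, appears at 8.2 kHz.
169 kHz mod fs = 19 kHz.
19 kHz ≤ fs/2 = 25 kHz, appears at 19 kHz.
31 kHz > fs/2 = 25 kHz, folds to fs − 31 kHz = 19 kHz.
Distinct values: {8.2 kHz, 19 kHz} → 2.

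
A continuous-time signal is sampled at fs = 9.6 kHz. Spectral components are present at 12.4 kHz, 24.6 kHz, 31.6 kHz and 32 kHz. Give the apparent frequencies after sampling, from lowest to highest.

fs/2 = 4.8 kHz.
12.4 kHz mod fs = 2.8 kHz.
2.8 kHz ≤ fs/2 = 4.8 kHz, appears at 2.8 kHz.
24.6 kHz mod fs = 5.4 kHz.
5.4 kHz > fs/2 = 4.8 kHz, folds to fs − 5.4 kHz = 4.2 kHz.
31.6 kHz mod fs = 2.8 kHz.
2.8 kHz ≤ fs/2 = 4.8 kHz, appears at 2.8 kHz.
32 kHz mod fs = 3.2 kHz.
3.2 kHz ≤ fs/2 = 4.8 kHz, appears at 3.2 kHz.
Distinct values: {2.8 kHz, 3.2 kHz, 4.2 kHz}.

2.8 kHz, 3.2 kHz, 4.2 kHz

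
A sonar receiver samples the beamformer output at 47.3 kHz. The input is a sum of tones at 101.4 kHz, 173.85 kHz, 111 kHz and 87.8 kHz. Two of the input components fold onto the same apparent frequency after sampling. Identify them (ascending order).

fs/2 = 23.65 kHz.
101.4 kHz mod fs = 6.8 kHz.
6.8 kHz ≤ fs/2 = 23.65 kHz, appears at 6.8 kHz.
173.85 kHz mod fs = 31.95 kHz.
31.95 kHz > fs/2 = 23.65 kHz, folds to fs − 31.95 kHz = 15.35 kHz.
111 kHz mod fs = 16.4 kHz.
16.4 kHz ≤ fs/2 = 23.65 kHz, appears at 16.4 kHz.
87.8 kHz mod fs = 40.5 kHz.
40.5 kHz > fs/2 = 23.65 kHz, folds to fs − 40.5 kHz = 6.8 kHz.
87.8 kHz and 101.4 kHz both map to 6.8 kHz.

87.8 kHz, 101.4 kHz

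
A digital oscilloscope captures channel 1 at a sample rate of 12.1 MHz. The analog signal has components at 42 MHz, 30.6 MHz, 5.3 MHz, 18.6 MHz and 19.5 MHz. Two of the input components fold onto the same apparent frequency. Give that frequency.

5.7 MHz

fs/2 = 6.05 MHz.
42 MHz mod fs = 5.7 MHz.
5.7 MHz ≤ fs/2 = 6.05 MHz, appears at 5.7 MHz.
30.6 MHz mod fs = 6.4 MHz.
6.4 MHz > fs/2 = 6.05 MHz, folds to fs − 6.4 MHz = 5.7 MHz.
5.3 MHz ≤ fs/2 = 6.05 MHz, passes unchanged.
18.6 MHz mod fs = 6.5 MHz.
6.5 MHz > fs/2 = 6.05 MHz, folds to fs − 6.5 MHz = 5.6 MHz.
19.5 MHz mod fs = 7.4 MHz.
7.4 MHz > fs/2 = 6.05 MHz, folds to fs − 7.4 MHz = 4.7 MHz.
30.6 MHz and 42 MHz both map to 5.7 MHz.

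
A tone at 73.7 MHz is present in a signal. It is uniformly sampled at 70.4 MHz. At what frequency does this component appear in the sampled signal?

73.7 MHz mod fs = 3.3 MHz.
3.3 MHz ≤ fs/2 = 35.2 MHz, appears at 3.3 MHz.

3.3 MHz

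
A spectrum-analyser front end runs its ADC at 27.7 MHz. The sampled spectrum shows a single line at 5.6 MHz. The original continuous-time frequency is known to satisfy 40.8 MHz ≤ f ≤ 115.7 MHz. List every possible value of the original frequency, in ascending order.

Frequencies that alias to 5.6 MHz are k·fs ± 5.6 MHz for integer k ≥ 0.
k=0: 5.6 MHz.
k=1: 22.1 MHz, 33.3 MHz.
k=2: 49.8 MHz, 61 MHz.
k=3: 77.5 MHz, 88.7 MHz.
k=4: 105.2 MHz, 116.4 MHz.
k=5: 132.9 MHz, 144.1 MHz.
Within [40.8 MHz, 115.7 MHz]: 49.8 MHz, 61 MHz, 77.5 MHz, 88.7 MHz, 105.2 MHz.

49.8 MHz, 61 MHz, 77.5 MHz, 88.7 MHz, 105.2 MHz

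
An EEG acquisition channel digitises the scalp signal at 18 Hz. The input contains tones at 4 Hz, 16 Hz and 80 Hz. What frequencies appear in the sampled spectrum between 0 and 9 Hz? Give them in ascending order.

2 Hz, 4 Hz, 8 Hz

fs/2 = 9 Hz.
4 Hz ≤ fs/2 = 9 Hz, passes unchanged.
16 Hz > fs/2 = 9 Hz, folds to fs − 16 Hz = 2 Hz.
80 Hz mod fs = 8 Hz.
8 Hz ≤ fs/2 = 9 Hz, appears at 8 Hz.
Distinct values: {2 Hz, 4 Hz, 8 Hz}.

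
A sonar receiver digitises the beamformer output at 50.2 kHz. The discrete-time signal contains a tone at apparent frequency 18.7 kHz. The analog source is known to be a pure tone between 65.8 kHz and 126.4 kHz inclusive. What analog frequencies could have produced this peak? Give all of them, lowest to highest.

68.9 kHz, 81.7 kHz, 119.1 kHz

Frequencies that alias to 18.7 kHz are k·fs ± 18.7 kHz for integer k ≥ 0.
k=0: 18.7 kHz.
k=1: 31.5 kHz, 68.9 kHz.
k=2: 81.7 kHz, 119.1 kHz.
k=3: 131.9 kHz, 169.3 kHz.
Within [65.8 kHz, 126.4 kHz]: 68.9 kHz, 81.7 kHz, 119.1 kHz.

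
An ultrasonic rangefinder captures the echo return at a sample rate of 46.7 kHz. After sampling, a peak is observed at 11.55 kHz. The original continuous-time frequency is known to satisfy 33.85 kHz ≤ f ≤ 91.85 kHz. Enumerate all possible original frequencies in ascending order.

35.15 kHz, 58.25 kHz, 81.85 kHz

Frequencies that alias to 11.55 kHz are k·fs ± 11.55 kHz for integer k ≥ 0.
k=0: 11.55 kHz.
k=1: 35.15 kHz, 58.25 kHz.
k=2: 81.85 kHz, 104.95 kHz.
k=3: 128.55 kHz, 151.65 kHz.
Within [33.85 kHz, 91.85 kHz]: 35.15 kHz, 58.25 kHz, 81.85 kHz.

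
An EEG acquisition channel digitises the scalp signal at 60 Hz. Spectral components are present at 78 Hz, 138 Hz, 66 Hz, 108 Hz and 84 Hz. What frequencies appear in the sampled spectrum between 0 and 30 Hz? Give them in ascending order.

fs/2 = 30 Hz.
78 Hz mod fs = 18 Hz.
18 Hz ≤ fs/2 = 30 Hz, appears at 18 Hz.
138 Hz mod fs = 18 Hz.
18 Hz ≤ fs/2 = 30 Hz, appears at 18 Hz.
66 Hz mod fs = 6 Hz.
6 Hz ≤ fs/2 = 30 Hz, appears at 6 Hz.
108 Hz mod fs = 48 Hz.
48 Hz > fs/2 = 30 Hz, folds to fs − 48 Hz = 12 Hz.
84 Hz mod fs = 24 Hz.
24 Hz ≤ fs/2 = 30 Hz, appears at 24 Hz.
Distinct values: {6 Hz, 12 Hz, 18 Hz, 24 Hz}.

6 Hz, 12 Hz, 18 Hz, 24 Hz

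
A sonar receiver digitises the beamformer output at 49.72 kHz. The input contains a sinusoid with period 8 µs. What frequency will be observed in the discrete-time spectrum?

T = 8 µs → f = 1/T = 125 kHz.
125 kHz mod fs = 25.56 kHz.
25.56 kHz > fs/2 = 24.86 kHz, folds to fs − 25.56 kHz = 24.16 kHz.

24.16 kHz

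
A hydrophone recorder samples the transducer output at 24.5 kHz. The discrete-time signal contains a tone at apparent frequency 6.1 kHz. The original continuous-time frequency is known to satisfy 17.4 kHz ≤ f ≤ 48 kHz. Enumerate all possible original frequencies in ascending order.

Frequencies that alias to 6.1 kHz are k·fs ± 6.1 kHz for integer k ≥ 0.
k=0: 6.1 kHz.
k=1: 18.4 kHz, 30.6 kHz.
k=2: 42.9 kHz, 55.1 kHz.
k=3: 67.4 kHz, 79.6 kHz.
Within [17.4 kHz, 48 kHz]: 18.4 kHz, 30.6 kHz, 42.9 kHz.

18.4 kHz, 30.6 kHz, 42.9 kHz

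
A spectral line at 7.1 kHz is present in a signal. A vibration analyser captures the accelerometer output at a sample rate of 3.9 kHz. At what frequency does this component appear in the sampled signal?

0.7 kHz

7.1 kHz mod fs = 3.2 kHz.
3.2 kHz > fs/2 = 1.95 kHz, folds to fs − 3.2 kHz = 0.7 kHz.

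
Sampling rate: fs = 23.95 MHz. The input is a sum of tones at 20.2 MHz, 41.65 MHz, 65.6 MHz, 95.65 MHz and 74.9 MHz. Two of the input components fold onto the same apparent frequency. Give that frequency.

fs/2 = 11.975 MHz.
20.2 MHz > fs/2 = 11.975 MHz, folds to fs − 20.2 MHz = 3.75 MHz.
41.65 MHz mod fs = 17.7 MHz.
17.7 MHz > fs/2 = 11.975 MHz, folds to fs − 17.7 MHz = 6.25 MHz.
65.6 MHz mod fs = 17.7 MHz.
17.7 MHz > fs/2 = 11.975 MHz, folds to fs − 17.7 MHz = 6.25 MHz.
95.65 MHz mod fs = 23.8 MHz.
23.8 MHz > fs/2 = 11.975 MHz, folds to fs − 23.8 MHz = 0.15 MHz.
74.9 MHz mod fs = 3.05 MHz.
3.05 MHz ≤ fs/2 = 11.975 MHz, appears at 3.05 MHz.
41.65 MHz and 65.6 MHz both map to 6.25 MHz.

6.25 MHz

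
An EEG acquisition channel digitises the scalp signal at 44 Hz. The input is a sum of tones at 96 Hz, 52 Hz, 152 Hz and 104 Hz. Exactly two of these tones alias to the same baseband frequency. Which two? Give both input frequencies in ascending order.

fs/2 = 22 Hz.
96 Hz mod fs = 8 Hz.
8 Hz ≤ fs/2 = 22 Hz, appears at 8 Hz.
52 Hz mod fs = 8 Hz.
8 Hz ≤ fs/2 = 22 Hz, appears at 8 Hz.
152 Hz mod fs = 20 Hz.
20 Hz ≤ fs/2 = 22 Hz, appears at 20 Hz.
104 Hz mod fs = 16 Hz.
16 Hz ≤ fs/2 = 22 Hz, appears at 16 Hz.
52 Hz and 96 Hz both map to 8 Hz.

52 Hz, 96 Hz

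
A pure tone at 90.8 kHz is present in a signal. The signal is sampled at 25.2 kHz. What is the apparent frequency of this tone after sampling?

90.8 kHz mod fs = 15.2 kHz.
15.2 kHz > fs/2 = 12.6 kHz, folds to fs − 15.2 kHz = 10 kHz.

10 kHz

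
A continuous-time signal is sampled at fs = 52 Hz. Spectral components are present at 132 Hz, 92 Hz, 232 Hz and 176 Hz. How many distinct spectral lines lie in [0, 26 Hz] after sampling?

3

fs/2 = 26 Hz.
132 Hz mod fs = 28 Hz.
28 Hz > fs/2 = 26 Hz, folds to fs − 28 Hz = 24 Hz.
92 Hz mod fs = 40 Hz.
40 Hz > fs/2 = 26 Hz, folds to fs − 40 Hz = 12 Hz.
232 Hz mod fs = 24 Hz.
24 Hz ≤ fs/2 = 26 Hz, appears at 24 Hz.
176 Hz mod fs = 20 Hz.
20 Hz ≤ fs/2 = 26 Hz, appears at 20 Hz.
Distinct values: {12 Hz, 20 Hz, 24 Hz} → 3.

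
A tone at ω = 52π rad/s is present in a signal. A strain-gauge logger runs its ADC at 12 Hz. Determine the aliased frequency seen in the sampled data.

2 Hz

ω = 52π rad/s → f = ω/(2π) = 26 Hz.
26 Hz mod fs = 2 Hz.
2 Hz ≤ fs/2 = 6 Hz, appears at 2 Hz.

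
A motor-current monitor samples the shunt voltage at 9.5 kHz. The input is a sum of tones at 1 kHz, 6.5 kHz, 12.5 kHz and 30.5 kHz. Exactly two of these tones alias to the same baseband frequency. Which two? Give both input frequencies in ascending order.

fs/2 = 4.75 kHz.
1 kHz ≤ fs/2 = 4.75 kHz, passes unchanged.
6.5 kHz > fs/2 = 4.75 kHz, folds to fs − 6.5 kHz = 3 kHz.
12.5 kHz mod fs = 3 kHz.
3 kHz ≤ fs/2 = 4.75 kHz, appears at 3 kHz.
30.5 kHz mod fs = 2 kHz.
2 kHz ≤ fs/2 = 4.75 kHz, appears at 2 kHz.
6.5 kHz and 12.5 kHz both map to 3 kHz.

6.5 kHz, 12.5 kHz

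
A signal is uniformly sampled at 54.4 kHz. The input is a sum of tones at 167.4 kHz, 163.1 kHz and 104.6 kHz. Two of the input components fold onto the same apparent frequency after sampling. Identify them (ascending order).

104.6 kHz, 167.4 kHz

fs/2 = 27.2 kHz.
167.4 kHz mod fs = 4.2 kHz.
4.2 kHz ≤ fs/2 = 27.2 kHz, appears at 4.2 kHz.
163.1 kHz mod fs = 54.3 kHz.
54.3 kHz > fs/2 = 27.2 kHz, folds to fs − 54.3 kHz = 0.1 kHz.
104.6 kHz mod fs = 50.2 kHz.
50.2 kHz > fs/2 = 27.2 kHz, folds to fs − 50.2 kHz = 4.2 kHz.
104.6 kHz and 167.4 kHz both map to 4.2 kHz.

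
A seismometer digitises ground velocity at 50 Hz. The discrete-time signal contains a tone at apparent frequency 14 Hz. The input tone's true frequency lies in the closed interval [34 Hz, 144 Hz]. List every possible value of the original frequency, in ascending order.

36 Hz, 64 Hz, 86 Hz, 114 Hz, 136 Hz

Frequencies that alias to 14 Hz are k·fs ± 14 Hz for integer k ≥ 0.
k=0: 14 Hz.
k=1: 36 Hz, 64 Hz.
k=2: 86 Hz, 114 Hz.
k=3: 136 Hz, 164 Hz.
k=4: 186 Hz, 214 Hz.
Within [34 Hz, 144 Hz]: 36 Hz, 64 Hz, 86 Hz, 114 Hz, 136 Hz.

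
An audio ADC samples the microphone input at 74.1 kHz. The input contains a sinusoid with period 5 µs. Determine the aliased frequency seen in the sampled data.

22.3 kHz

T = 5 µs → f = 1/T = 200 kHz.
200 kHz mod fs = 51.8 kHz.
51.8 kHz > fs/2 = 37.05 kHz, folds to fs − 51.8 kHz = 22.3 kHz.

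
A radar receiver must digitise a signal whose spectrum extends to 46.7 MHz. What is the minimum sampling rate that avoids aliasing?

Nyquist rate = 2 × 46.7 MHz = 93.4 MHz.

93.4 MHz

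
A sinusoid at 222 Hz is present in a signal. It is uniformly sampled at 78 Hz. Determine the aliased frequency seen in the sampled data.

222 Hz mod fs = 66 Hz.
66 Hz > fs/2 = 39 Hz, folds to fs − 66 Hz = 12 Hz.

12 Hz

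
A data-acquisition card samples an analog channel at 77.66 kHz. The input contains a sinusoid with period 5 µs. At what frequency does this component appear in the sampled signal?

32.98 kHz

T = 5 µs → f = 1/T = 200 kHz.
200 kHz mod fs = 44.68 kHz.
44.68 kHz > fs/2 = 38.83 kHz, folds to fs − 44.68 kHz = 32.98 kHz.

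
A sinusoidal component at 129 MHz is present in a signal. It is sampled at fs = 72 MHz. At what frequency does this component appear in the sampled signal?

15 MHz

129 MHz mod fs = 57 MHz.
57 MHz > fs/2 = 36 MHz, folds to fs − 57 MHz = 15 MHz.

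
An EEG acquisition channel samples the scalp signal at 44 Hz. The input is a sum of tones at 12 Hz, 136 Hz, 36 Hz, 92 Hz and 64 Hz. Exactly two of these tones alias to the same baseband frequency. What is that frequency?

fs/2 = 22 Hz.
12 Hz ≤ fs/2 = 22 Hz, passes unchanged.
136 Hz mod fs = 4 Hz.
4 Hz ≤ fs/2 = 22 Hz, appears at 4 Hz.
36 Hz > fs/2 = 22 Hz, folds to fs − 36 Hz = 8 Hz.
92 Hz mod fs = 4 Hz.
4 Hz ≤ fs/2 = 22 Hz, appears at 4 Hz.
64 Hz mod fs = 20 Hz.
20 Hz ≤ fs/2 = 22 Hz, appears at 20 Hz.
92 Hz and 136 Hz both map to 4 Hz.

4 Hz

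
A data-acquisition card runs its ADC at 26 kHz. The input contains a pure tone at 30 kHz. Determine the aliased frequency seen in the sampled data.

30 kHz mod fs = 4 kHz.
4 kHz ≤ fs/2 = 13 kHz, appears at 4 kHz.

4 kHz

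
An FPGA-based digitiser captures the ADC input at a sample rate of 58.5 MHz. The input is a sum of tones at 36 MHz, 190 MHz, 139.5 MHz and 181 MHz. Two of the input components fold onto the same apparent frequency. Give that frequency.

fs/2 = 29.25 MHz.
36 MHz > fs/2 = 29.25 MHz, folds to fs − 36 MHz = 22.5 MHz.
190 MHz mod fs = 14.5 MHz.
14.5 MHz ≤ fs/2 = 29.25 MHz, appears at 14.5 MHz.
139.5 MHz mod fs = 22.5 MHz.
22.5 MHz ≤ fs/2 = 29.25 MHz, appears at 22.5 MHz.
181 MHz mod fs = 5.5 MHz.
5.5 MHz ≤ fs/2 = 29.25 MHz, appears at 5.5 MHz.
36 MHz and 139.5 MHz both map to 22.5 MHz.

22.5 MHz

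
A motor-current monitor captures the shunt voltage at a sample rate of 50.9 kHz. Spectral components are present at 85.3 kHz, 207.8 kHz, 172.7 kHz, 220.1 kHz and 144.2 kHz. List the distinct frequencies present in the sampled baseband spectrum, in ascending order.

fs/2 = 25.45 kHz.
85.3 kHz mod fs = 34.4 kHz.
34.4 kHz > fs/2 = 25.45 kHz, folds to fs − 34.4 kHz = 16.5 kHz.
207.8 kHz mod fs = 4.2 kHz.
4.2 kHz ≤ fs/2 = 25.45 kHz, appears at 4.2 kHz.
172.7 kHz mod fs = 20 kHz.
20 kHz ≤ fs/2 = 25.45 kHz, appears at 20 kHz.
220.1 kHz mod fs = 16.5 kHz.
16.5 kHz ≤ fs/2 = 25.45 kHz, appears at 16.5 kHz.
144.2 kHz mod fs = 42.4 kHz.
42.4 kHz > fs/2 = 25.45 kHz, folds to fs − 42.4 kHz = 8.5 kHz.
Distinct values: {4.2 kHz, 8.5 kHz, 16.5 kHz, 20 kHz}.

4.2 kHz, 8.5 kHz, 16.5 kHz, 20 kHz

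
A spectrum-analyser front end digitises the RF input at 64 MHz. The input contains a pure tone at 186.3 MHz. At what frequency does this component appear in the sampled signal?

5.7 MHz

186.3 MHz mod fs = 58.3 MHz.
58.3 MHz > fs/2 = 32 MHz, folds to fs − 58.3 MHz = 5.7 MHz.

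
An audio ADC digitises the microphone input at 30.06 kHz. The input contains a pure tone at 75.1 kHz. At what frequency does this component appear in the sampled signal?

75.1 kHz mod fs = 14.98 kHz.
14.98 kHz ≤ fs/2 = 15.03 kHz, appears at 14.98 kHz.

14.98 kHz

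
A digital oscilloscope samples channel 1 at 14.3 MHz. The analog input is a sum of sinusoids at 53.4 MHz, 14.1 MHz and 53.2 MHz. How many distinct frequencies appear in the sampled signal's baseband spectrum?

3

fs/2 = 7.15 MHz.
53.4 MHz mod fs = 10.5 MHz.
10.5 MHz > fs/2 = 7.15 MHz, folds to fs − 10.5 MHz = 3.8 MHz.
14.1 MHz > fs/2 = 7.15 MHz, folds to fs − 14.1 MHz = 0.2 MHz.
53.2 MHz mod fs = 10.3 MHz.
10.3 MHz > fs/2 = 7.15 MHz, folds to fs − 10.3 MHz = 4 MHz.
Distinct values: {0.2 MHz, 3.8 MHz, 4 MHz} → 3.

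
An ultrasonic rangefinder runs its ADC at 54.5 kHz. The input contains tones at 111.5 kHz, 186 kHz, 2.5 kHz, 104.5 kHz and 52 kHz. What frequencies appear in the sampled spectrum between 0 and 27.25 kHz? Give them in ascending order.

fs/2 = 27.25 kHz.
111.5 kHz mod fs = 2.5 kHz.
2.5 kHz ≤ fs/2 = 27.25 kHz, appears at 2.5 kHz.
186 kHz mod fs = 22.5 kHz.
22.5 kHz ≤ fs/2 = 27.25 kHz, appears at 22.5 kHz.
2.5 kHz ≤ fs/2 = 27.25 kHz, passes unchanged.
104.5 kHz mod fs = 50 kHz.
50 kHz > fs/2 = 27.25 kHz, folds to fs − 50 kHz = 4.5 kHz.
52 kHz > fs/2 = 27.25 kHz, folds to fs − 52 kHz = 2.5 kHz.
Distinct values: {2.5 kHz, 4.5 kHz, 22.5 kHz}.

2.5 kHz, 4.5 kHz, 22.5 kHz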